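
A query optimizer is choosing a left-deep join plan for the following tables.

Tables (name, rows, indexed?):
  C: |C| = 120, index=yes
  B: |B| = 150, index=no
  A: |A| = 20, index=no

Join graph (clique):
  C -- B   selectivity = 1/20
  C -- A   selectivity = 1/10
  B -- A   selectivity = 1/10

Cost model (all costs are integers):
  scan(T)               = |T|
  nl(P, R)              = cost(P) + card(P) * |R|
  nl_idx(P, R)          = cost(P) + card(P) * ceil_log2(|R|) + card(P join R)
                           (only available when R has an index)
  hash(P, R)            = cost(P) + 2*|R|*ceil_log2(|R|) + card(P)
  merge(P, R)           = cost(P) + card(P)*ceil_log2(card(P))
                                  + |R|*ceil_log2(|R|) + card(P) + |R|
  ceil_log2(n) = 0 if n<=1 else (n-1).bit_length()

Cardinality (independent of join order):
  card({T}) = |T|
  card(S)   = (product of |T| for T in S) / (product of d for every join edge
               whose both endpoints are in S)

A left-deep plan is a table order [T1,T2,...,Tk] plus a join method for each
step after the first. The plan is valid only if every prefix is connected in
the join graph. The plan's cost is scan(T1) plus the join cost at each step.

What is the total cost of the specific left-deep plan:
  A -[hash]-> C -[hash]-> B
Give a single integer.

4360

step 1: scan A: cost=20, card=20
step 2: join C via hash
    card(P join C) = 20*120/(10) = 240
    cost = 20 + 2*120*7 + 20 = 1720
step 3: join B via hash
    card(P join B) = 240*150/(20*10) = 180
    cost = 1720 + 2*150*8 + 240 = 4360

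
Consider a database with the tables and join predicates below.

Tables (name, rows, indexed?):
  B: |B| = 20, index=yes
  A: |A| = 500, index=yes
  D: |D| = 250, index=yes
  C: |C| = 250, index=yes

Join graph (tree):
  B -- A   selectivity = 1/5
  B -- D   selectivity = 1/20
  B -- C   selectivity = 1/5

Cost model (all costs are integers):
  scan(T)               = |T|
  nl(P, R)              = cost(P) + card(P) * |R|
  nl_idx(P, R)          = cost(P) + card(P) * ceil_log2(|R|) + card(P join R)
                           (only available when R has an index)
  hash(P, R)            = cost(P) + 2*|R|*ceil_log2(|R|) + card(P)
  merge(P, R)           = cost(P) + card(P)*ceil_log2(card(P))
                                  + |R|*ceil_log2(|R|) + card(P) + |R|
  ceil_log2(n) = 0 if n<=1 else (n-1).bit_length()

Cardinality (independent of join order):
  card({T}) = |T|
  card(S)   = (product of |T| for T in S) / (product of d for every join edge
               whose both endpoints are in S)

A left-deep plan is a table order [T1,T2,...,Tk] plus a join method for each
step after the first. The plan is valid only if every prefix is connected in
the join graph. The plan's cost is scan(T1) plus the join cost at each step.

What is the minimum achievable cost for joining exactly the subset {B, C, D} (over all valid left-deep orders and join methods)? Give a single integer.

4680

Selinger DP over subsets of {B,C,D}:
  {B}: scan cost=20, card=20
  {D}: scan cost=250, card=250
  {C}: scan cost=250, card=250
  {BD}: card=250; try (D,nl_idx)→430, (B,hash)→700, (B,nl_idx)→1750, (D,merge)→2390, (B,merge)→2620, (D,hash)→4040 …(+2); best=430 via (D,nl_idx)
  {BC}: card=1000; try (B,hash)→700, (C,nl_idx)→1180, (C,merge)→2390, (B,nl_idx)→2500, (B,merge)→2620, (C,hash)→4040 …(+2); best=700 via (B,hash)
  {BCD}: card=12500; try (C,hash)→4680, (C,merge)→4930, (D,hash)→5700, (D,merge)→13950, (C,nl_idx)→14930, (D,nl_idx)→21200 …(+2); best=4680 via (C,hash)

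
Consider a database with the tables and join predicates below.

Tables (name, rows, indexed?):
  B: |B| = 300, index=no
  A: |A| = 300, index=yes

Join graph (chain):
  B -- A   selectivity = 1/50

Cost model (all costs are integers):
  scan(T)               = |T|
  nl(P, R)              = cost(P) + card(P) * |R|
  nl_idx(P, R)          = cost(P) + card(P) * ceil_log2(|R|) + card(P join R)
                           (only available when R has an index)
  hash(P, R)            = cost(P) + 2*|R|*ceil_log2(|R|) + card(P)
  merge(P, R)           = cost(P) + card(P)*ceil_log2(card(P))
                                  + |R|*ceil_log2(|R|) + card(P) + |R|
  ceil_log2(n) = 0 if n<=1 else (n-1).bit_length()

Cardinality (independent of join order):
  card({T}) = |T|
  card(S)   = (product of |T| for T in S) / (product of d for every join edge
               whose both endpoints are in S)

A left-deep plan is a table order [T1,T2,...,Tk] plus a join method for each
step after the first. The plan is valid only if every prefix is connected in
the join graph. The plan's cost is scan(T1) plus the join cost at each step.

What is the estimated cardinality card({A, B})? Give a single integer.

Tables in S: A(300), B(300)
Edges inside S: B-A(d=50)
numerator = 300 * 300 = 90000
denominator = 50 = 50
card(S) = 90000 / 50 = 1800

1800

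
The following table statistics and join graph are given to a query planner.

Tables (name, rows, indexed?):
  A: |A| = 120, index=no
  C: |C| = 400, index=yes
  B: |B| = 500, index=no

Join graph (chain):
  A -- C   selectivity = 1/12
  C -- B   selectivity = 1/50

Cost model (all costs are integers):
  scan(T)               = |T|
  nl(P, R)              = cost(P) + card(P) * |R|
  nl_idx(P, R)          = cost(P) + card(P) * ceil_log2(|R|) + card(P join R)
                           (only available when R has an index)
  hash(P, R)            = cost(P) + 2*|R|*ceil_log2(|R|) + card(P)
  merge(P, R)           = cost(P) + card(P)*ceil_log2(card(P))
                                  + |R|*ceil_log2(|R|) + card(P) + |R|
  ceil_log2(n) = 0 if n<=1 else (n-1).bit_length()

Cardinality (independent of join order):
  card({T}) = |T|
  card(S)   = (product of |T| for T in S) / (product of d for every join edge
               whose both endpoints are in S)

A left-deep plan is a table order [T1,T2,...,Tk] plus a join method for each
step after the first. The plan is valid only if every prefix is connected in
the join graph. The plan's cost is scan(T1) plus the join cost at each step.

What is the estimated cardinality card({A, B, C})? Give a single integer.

Tables in S: A(120), B(500), C(400)
Edges inside S: A-C(d=12), C-B(d=50)
numerator = 120 * 500 * 400 = 24000000
denominator = 12 * 50 = 600
card(S) = 24000000 / 600 = 40000

40000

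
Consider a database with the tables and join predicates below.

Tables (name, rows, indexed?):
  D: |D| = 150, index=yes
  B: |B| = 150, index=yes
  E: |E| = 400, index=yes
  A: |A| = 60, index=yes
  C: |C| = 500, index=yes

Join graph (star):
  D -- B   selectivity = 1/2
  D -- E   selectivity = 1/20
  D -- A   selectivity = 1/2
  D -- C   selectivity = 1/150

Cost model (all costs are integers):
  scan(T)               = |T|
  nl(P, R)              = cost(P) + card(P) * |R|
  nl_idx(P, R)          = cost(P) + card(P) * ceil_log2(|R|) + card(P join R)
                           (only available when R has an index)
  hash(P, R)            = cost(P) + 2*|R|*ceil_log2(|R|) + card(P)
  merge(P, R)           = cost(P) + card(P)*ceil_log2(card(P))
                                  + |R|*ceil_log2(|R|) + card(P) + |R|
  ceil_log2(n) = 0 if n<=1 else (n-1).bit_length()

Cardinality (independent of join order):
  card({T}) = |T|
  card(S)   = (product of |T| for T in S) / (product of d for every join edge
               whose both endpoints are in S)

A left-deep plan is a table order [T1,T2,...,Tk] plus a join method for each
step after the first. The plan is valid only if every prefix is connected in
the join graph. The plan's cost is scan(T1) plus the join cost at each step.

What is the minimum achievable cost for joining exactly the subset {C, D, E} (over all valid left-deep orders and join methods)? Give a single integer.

9700

Selinger DP over subsets of {C,D,E}:
  {D}: scan cost=150, card=150
  {E}: scan cost=400, card=400
  {C}: scan cost=500, card=500
  {DE}: card=3000; try (D,hash)→3200, (E,nl_idx)→4500, (E,merge)→5500, (D,merge)→5750, (D,nl_idx)→6600, (E,hash)→7500 …(+2); best=3200 via (D,hash)
  {CD}: card=500; try (C,nl_idx)→2000, (D,hash)→3400, (D,nl_idx)→5000, (C,merge)→6500, (D,merge)→6850, (C,hash)→9300 …(+2); best=2000 via (C,nl_idx)
  {CDE}: card=10000; try (E,hash)→9700, (E,merge)→11000, (C,hash)→15200, (E,nl_idx)→16500, (C,nl_idx)→40200, (C,merge)→47200 …(+2); best=9700 via (E,hash)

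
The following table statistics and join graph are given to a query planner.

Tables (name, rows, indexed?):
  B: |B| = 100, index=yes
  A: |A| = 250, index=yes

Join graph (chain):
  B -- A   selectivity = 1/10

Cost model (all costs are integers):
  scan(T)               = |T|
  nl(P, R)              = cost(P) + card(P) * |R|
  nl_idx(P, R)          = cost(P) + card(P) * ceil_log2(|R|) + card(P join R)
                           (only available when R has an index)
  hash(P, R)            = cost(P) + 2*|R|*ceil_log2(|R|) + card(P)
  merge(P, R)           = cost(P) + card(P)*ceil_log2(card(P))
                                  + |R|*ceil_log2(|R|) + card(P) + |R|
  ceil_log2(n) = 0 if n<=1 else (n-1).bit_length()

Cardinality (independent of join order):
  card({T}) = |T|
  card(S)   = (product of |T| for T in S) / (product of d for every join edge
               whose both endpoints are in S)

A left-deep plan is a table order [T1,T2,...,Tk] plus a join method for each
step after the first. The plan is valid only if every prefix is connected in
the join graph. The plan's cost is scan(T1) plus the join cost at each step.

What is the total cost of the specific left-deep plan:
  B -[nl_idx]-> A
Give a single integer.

3400

step 1: scan B: cost=100, card=100
step 2: join A via nl_idx
    card(P join A) = 100*250/(10) = 2500
    cost = 100 + 100*8 + 2500 = 3400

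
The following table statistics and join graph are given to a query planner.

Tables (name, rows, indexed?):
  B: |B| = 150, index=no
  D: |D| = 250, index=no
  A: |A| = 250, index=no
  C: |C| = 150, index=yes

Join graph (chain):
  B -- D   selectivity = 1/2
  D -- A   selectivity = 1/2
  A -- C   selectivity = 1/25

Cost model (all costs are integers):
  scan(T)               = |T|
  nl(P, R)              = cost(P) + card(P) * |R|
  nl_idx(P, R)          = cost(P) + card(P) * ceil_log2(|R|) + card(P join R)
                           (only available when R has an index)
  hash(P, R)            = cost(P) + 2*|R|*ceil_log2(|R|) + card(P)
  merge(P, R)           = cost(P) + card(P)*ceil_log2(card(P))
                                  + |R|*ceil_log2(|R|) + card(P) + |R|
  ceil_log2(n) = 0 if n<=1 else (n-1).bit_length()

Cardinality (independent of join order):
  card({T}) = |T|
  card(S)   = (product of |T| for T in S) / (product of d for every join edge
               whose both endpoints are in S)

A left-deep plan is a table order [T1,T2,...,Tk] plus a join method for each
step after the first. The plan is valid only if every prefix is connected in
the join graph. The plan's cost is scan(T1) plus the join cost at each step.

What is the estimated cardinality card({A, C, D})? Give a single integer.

187500

Tables in S: A(250), C(150), D(250)
Edges inside S: D-A(d=2), A-C(d=25)
numerator = 250 * 150 * 250 = 9375000
denominator = 2 * 25 = 50
card(S) = 9375000 / 50 = 187500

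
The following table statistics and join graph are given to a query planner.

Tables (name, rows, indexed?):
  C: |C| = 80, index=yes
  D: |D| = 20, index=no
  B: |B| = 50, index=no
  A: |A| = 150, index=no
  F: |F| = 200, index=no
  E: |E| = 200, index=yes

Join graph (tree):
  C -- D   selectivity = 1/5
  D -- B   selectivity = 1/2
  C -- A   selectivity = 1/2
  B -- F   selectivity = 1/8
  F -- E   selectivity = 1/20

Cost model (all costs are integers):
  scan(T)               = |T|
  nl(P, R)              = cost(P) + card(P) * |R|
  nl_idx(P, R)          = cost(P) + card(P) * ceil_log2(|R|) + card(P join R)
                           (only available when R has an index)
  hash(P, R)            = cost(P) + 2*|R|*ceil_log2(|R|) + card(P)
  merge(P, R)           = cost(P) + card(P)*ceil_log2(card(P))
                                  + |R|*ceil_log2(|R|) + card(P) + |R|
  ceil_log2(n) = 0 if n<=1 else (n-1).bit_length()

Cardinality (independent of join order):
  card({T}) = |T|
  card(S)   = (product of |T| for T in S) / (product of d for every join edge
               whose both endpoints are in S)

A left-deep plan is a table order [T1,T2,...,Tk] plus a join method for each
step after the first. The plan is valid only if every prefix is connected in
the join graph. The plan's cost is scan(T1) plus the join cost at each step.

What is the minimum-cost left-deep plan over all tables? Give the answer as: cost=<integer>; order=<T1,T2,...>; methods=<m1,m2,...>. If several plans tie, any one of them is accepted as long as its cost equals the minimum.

cost=2146670; order=F,B,D,E,C,A; methods=hash,hash,hash,hash,hash

Selinger DP (subsets sized 1..n):
  {C}: scan cost=80, card=80
  {D}: scan cost=20, card=20
  {B}: scan cost=50, card=50
  {A}: scan cost=150, card=150
  {F}: scan cost=200, card=200
  {E}: scan cost=200, card=200
  {CD}: card=320; try (D,hash)→360, (C,nl_idx)→480, (C,merge)→780, (D,merge)→840, (C,hash)→1160, (C,nl)→1620 …(+1); best=360 via (D,hash)
  {AC}: card=6000; try (C,hash)→1420, (A,merge)→2070, (C,merge)→2140, (A,hash)→2560, (C,nl_idx)→7200, (A,nl)→12080 …(+1); best=1420 via (C,hash)
  {BD}: card=500; try (D,hash)→300, (B,merge)→490, (D,merge)→520, (B,hash)→640, (B,nl)→1020, (D,nl)→1050; best=300 via (D,hash)
  {BF}: card=1250; try (B,hash)→1000, (F,merge)→2200, (B,merge)→2350, (F,hash)→3300, (F,nl)→10050, (B,nl)→10200; best=1000 via (B,hash)
  {EF}: card=2000; try (F,hash)→3600, (E,hash)→3600, (F,merge)→3800, (E,merge)→3800, (E,nl_idx)→3800, (F,nl)→40200 …(+1); best=3600 via (F,hash)
  {BCD}: card=8000; try (B,hash)→1280, (C,hash)→1920, (B,merge)→3910, (C,merge)→5940, (C,nl_idx)→11800, (B,nl)→16360 …(+1); best=1280 via (B,hash)
  {ACD}: card=24000; try (A,hash)→3080, (A,merge)→4910, (D,hash)→7620, (A,nl)→48360, (D,merge)→85540, (D,nl)→121420; best=3080 via (A,hash)
  {BDF}: card=12500; try (D,hash)→2450, (F,hash)→4000, (F,merge)→7100, (D,merge)→16120, (D,nl)→26000, (F,nl)→100300; best=2450 via (D,hash)
  {BEF}: card=12500; try (E,hash)→5450, (B,hash)→6200, (E,merge)→17800, (E,nl_idx)→23500, (B,merge)→27950, (B,nl)→103600 …(+1); best=5450 via (E,hash)
  {ABCD}: card=600000; try (A,hash)→11680, (B,hash)→27680, (A,merge)→114630, (B,merge)→387430, (A,nl)→1201280, (B,nl)→1203080; best=11680 via (A,hash)
  {BCDF}: card=200000; try (F,hash)→12480, (C,hash)→16070, (F,merge)→115080, (C,merge)→190590, (C,nl_idx)→289950, (C,nl)→1002450 …(+1); best=12480 via (F,hash)
  {BDEF}: card=125000; try (E,hash)→18150, (D,hash)→18150, (E,merge)→191750, (D,merge)→193070, (E,nl_idx)→227450, (D,nl)→255450 …(+1); best=18150 via (E,hash)
  {ABCDF}: card=15000000; try (A,hash)→214880, (F,hash)→614880, (A,merge)→3813830, (F,merge)→12613480, (A,nl)→30012480, (F,nl)→120011680; best=214880 via (A,hash)
  {BCDEF}: card=2000000; try (C,hash)→144270, (E,hash)→215680, (C,merge)→2268790, (C,nl_idx)→2893150, (E,nl_idx)→3612480, (E,merge)→3814280 …(+2); best=144270 via (C,hash)
  {ABCDEF}: card=150000000; try (A,hash)→2146670, (E,hash)→15218080, (A,merge)→44145620, (E,nl_idx)→270214880, (A,nl)→300144270, (E,merge)→375216680 …(+1); best=2146670 via (A,hash)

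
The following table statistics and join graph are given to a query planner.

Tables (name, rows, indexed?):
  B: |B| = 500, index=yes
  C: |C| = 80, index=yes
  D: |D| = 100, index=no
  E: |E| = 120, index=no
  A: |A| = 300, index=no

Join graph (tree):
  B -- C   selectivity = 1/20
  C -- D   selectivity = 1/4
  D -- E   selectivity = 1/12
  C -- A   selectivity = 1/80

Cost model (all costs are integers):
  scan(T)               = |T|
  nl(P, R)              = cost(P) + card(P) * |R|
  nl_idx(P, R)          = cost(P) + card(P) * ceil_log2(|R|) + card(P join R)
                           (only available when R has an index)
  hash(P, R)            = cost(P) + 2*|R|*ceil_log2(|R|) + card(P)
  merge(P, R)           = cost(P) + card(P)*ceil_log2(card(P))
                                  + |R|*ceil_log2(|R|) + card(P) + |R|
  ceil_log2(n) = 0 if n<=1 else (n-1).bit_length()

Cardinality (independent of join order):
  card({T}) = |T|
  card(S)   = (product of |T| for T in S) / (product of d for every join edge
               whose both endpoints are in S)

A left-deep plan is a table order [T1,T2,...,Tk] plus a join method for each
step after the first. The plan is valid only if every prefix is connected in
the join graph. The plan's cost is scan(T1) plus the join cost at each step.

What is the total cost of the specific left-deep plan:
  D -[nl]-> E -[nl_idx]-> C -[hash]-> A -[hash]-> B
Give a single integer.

148500

step 1: scan D: cost=100, card=100
step 2: join E via nl
    card(P join E) = 100*120/(12) = 1000
    cost = 100 + 100*120 = 12100
step 3: join C via nl_idx
    card(P join C) = 1000*80/(4) = 20000
    cost = 12100 + 1000*7 + 20000 = 39100
step 4: join A via hash
    card(P join A) = 20000*300/(80) = 75000
    cost = 39100 + 2*300*9 + 20000 = 64500
step 5: join B via hash
    card(P join B) = 75000*500/(20) = 1875000
    cost = 64500 + 2*500*9 + 75000 = 148500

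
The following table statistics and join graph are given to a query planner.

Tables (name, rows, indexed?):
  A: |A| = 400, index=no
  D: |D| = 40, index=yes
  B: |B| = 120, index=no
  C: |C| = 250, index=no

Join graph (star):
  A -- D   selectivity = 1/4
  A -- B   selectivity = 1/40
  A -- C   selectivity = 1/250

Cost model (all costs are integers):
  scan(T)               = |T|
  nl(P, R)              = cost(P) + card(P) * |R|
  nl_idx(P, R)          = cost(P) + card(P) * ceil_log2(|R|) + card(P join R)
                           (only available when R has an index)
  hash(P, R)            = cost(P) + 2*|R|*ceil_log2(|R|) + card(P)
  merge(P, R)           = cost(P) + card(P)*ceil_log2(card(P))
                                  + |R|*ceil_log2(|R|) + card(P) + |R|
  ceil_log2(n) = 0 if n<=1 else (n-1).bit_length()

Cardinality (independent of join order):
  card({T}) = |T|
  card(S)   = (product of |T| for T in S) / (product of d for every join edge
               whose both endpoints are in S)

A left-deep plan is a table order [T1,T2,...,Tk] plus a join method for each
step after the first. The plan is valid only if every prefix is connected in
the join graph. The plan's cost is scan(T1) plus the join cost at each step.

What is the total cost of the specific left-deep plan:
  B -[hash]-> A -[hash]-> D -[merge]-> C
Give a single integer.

191370

step 1: scan B: cost=120, card=120
step 2: join A via hash
    card(P join A) = 120*400/(40) = 1200
    cost = 120 + 2*400*9 + 120 = 7440
step 3: join D via hash
    card(P join D) = 1200*40/(4) = 12000
    cost = 7440 + 2*40*6 + 1200 = 9120
step 4: join C via merge
    card(P join C) = 12000*250/(250) = 12000
    cost = 9120 + 12000*14 + 250*8 + 12000 + 250 = 191370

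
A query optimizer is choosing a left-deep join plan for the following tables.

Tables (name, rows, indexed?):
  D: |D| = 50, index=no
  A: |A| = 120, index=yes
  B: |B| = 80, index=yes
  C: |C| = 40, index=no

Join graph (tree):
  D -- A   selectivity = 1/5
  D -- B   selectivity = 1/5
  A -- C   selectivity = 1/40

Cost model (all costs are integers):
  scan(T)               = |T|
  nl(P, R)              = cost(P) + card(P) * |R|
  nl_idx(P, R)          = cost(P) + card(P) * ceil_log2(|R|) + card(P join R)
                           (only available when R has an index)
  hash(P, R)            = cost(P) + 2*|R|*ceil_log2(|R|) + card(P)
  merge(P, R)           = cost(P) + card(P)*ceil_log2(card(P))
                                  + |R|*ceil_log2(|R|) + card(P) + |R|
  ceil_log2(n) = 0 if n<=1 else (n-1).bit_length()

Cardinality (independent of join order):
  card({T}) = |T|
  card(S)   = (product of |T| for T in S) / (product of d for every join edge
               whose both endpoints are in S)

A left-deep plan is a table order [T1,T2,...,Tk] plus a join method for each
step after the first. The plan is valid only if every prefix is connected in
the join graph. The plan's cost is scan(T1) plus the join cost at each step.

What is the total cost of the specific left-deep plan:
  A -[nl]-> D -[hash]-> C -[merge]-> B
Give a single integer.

step 1: scan A: cost=120, card=120
step 2: join D via nl
    card(P join D) = 120*50/(5) = 1200
    cost = 120 + 120*50 = 6120
step 3: join C via hash
    card(P join C) = 1200*40/(40) = 1200
    cost = 6120 + 2*40*6 + 1200 = 7800
step 4: join B via merge
    card(P join B) = 1200*80/(5) = 19200
    cost = 7800 + 1200*11 + 80*7 + 1200 + 80 = 22840

22840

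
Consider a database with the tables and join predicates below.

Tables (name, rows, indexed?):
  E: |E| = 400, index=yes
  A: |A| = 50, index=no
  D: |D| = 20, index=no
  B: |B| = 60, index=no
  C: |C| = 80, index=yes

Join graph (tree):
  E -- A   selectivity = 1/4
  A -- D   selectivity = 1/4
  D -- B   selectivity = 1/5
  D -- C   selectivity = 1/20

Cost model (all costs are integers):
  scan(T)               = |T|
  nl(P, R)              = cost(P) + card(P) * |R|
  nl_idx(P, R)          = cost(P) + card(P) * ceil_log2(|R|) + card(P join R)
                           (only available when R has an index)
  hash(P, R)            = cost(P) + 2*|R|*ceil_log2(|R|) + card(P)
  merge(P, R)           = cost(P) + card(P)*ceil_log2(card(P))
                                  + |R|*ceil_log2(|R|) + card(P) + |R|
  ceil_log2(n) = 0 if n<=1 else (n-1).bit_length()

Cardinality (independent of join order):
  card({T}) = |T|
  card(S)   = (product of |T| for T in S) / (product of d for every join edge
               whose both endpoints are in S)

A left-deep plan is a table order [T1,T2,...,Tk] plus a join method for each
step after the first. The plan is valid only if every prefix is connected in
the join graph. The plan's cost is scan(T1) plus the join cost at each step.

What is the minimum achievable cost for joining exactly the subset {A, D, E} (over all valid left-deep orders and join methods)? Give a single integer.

6550

Selinger DP over subsets of {A,D,E}:
  {E}: scan cost=400, card=400
  {A}: scan cost=50, card=50
  {D}: scan cost=20, card=20
  {AE}: card=5000; try (A,hash)→1400, (E,merge)→4400, (A,merge)→4750, (E,nl_idx)→5500, (E,hash)→7300, (E,nl)→20050 …(+1); best=1400 via (A,hash)
  {AD}: card=250; try (D,hash)→300, (A,merge)→490, (D,merge)→520, (A,hash)→640, (A,nl)→1020, (D,nl)→1050; best=300 via (D,hash)
  {ADE}: card=25000; try (E,merge)→6550, (D,hash)→6600, (E,hash)→7750, (E,nl_idx)→27550, (D,merge)→71520, (E,nl)→100300 …(+1); best=6550 via (E,merge)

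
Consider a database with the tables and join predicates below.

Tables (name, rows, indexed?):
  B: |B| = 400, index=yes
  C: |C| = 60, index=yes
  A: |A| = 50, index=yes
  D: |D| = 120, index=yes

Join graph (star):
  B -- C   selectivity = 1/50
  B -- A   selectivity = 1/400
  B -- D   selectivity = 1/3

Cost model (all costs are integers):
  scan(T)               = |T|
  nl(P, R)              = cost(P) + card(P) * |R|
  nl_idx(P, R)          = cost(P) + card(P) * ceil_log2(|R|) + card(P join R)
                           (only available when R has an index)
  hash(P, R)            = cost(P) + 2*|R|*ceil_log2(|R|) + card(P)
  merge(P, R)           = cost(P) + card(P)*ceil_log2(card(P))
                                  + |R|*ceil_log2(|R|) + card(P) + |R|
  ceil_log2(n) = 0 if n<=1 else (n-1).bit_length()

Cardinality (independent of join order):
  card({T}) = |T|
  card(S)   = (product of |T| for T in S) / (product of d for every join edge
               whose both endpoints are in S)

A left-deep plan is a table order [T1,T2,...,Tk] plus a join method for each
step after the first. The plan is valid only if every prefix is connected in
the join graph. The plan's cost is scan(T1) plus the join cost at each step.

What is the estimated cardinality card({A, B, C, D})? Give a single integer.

Tables in S: A(50), B(400), C(60), D(120)
Edges inside S: B-C(d=50), B-A(d=400), B-D(d=3)
numerator = 50 * 400 * 60 * 120 = 144000000
denominator = 50 * 400 * 3 = 60000
card(S) = 144000000 / 60000 = 2400

2400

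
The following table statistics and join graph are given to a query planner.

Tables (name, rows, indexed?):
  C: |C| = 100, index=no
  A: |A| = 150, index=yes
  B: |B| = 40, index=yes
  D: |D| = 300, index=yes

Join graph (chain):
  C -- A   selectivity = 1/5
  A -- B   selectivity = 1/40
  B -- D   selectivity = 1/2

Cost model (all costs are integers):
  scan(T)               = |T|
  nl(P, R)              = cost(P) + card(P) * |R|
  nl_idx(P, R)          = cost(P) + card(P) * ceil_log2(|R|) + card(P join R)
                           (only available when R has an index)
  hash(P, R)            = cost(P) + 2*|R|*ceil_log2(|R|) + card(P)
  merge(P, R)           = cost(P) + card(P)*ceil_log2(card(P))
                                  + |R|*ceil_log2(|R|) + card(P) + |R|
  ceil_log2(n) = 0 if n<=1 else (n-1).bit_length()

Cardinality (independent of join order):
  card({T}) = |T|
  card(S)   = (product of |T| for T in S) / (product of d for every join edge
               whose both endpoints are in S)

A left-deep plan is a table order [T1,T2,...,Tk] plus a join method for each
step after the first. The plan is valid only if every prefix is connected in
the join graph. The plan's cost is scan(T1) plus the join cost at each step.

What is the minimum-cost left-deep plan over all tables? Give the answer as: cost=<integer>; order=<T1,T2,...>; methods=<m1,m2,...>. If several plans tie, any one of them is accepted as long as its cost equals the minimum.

Selinger DP (subsets sized 1..n):
  {C}: scan cost=100, card=100
  {A}: scan cost=150, card=150
  {B}: scan cost=40, card=40
  {D}: scan cost=300, card=300
  {AC}: card=3000; try (C,hash)→1700, (A,merge)→2250, (C,merge)→2300, (A,hash)→2600, (A,nl_idx)→3900, (A,nl)→15100 …(+1); best=1700 via (C,hash)
  {AB}: card=150; try (A,nl_idx)→510, (B,hash)→780, (B,nl_idx)→1200, (A,merge)→1670, (B,merge)→1780, (A,hash)→2480 …(+2); best=510 via (A,nl_idx)
  {BD}: card=6000; try (B,hash)→1080, (D,merge)→3320, (B,merge)→3580, (D,hash)→5480, (D,nl_idx)→6400, (B,nl_idx)→8100 …(+2); best=1080 via (B,hash)
  {ABC}: card=3000; try (C,hash)→2060, (C,merge)→2660, (B,hash)→5180, (C,nl)→15510, (B,nl_idx)→22700, (B,merge)→40980 …(+1); best=2060 via (C,hash)
  {ABD}: card=22500; try (D,merge)→4860, (D,hash)→6060, (A,hash)→9480, (D,nl_idx)→24360, (D,nl)→45510, (A,nl_idx)→71580 …(+2); best=4860 via (D,merge)
  {ABCD}: card=450000; try (D,hash)→10460, (C,hash)→28760, (D,merge)→44060, (C,merge)→365660, (D,nl_idx)→479060, (D,nl)→902060 …(+1); best=10460 via (D,hash)

cost=10460; order=B,A,C,D; methods=nl_idx,hash,hash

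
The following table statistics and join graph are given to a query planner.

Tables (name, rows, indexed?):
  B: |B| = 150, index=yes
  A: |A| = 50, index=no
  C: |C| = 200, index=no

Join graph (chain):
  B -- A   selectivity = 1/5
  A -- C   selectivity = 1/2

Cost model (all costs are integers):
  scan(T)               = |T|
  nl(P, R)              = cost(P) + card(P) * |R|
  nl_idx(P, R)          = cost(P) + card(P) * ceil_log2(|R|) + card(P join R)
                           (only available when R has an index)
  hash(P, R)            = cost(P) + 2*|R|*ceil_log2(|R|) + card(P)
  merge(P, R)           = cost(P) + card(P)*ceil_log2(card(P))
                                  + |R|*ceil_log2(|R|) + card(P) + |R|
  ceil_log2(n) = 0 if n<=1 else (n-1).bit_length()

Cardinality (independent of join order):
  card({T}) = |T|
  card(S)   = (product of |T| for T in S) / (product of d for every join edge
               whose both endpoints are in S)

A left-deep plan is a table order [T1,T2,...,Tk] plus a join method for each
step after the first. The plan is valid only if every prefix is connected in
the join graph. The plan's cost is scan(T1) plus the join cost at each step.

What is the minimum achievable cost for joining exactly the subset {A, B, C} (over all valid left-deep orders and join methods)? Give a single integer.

Selinger DP over subsets of {A,B,C}:
  {B}: scan cost=150, card=150
  {A}: scan cost=50, card=50
  {C}: scan cost=200, card=200
  {AB}: card=1500; try (A,hash)→900, (B,merge)→1750, (A,merge)→1850, (B,nl_idx)→1950, (B,hash)→2500, (B,nl)→7550 …(+1); best=900 via (A,hash)
  {AC}: card=5000; try (A,hash)→1000, (C,merge)→2200, (A,merge)→2350, (C,hash)→3300, (C,nl)→10050, (A,nl)→10200; best=1000 via (A,hash)
  {ABC}: card=150000; try (C,hash)→5600, (B,hash)→8400, (C,merge)→20700, (B,merge)→72350, (B,nl_idx)→191000, (C,nl)→300900 …(+1); best=5600 via (C,hash)

5600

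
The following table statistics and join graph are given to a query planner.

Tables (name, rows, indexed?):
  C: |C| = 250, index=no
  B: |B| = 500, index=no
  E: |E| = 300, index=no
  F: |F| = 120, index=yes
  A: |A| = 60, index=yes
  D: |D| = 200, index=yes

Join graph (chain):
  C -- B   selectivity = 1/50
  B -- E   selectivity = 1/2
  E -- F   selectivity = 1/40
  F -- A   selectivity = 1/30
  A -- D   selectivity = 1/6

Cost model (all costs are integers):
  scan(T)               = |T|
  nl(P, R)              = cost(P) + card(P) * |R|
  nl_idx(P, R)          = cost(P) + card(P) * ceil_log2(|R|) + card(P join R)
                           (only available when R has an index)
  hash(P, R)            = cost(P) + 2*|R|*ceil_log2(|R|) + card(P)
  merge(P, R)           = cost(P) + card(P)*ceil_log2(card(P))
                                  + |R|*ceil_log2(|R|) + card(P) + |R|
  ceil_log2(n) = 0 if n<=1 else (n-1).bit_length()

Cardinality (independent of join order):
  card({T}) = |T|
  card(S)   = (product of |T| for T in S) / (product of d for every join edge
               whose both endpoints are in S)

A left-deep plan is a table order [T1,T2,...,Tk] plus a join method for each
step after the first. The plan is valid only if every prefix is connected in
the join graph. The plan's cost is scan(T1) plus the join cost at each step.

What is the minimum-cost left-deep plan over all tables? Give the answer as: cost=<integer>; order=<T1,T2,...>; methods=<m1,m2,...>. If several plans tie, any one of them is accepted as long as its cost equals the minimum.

Selinger DP (subsets sized 1..n):
  {C}: scan cost=250, card=250
  {B}: scan cost=500, card=500
  {E}: scan cost=300, card=300
  {F}: scan cost=120, card=120
  {A}: scan cost=60, card=60
  {D}: scan cost=200, card=200
  {BC}: card=2500; try (C,hash)→5000, (B,merge)→7500, (C,merge)→7750, (B,hash)→9500, (B,nl)→125250, (C,nl)→125500; best=5000 via (C,hash)
  {BE}: card=75000; try (E,hash)→6400, (B,merge)→8300, (E,merge)→8500, (B,hash)→9600, (B,nl)→150300, (E,nl)→150500; best=6400 via (E,hash)
  {EF}: card=900; try (F,hash)→2280, (F,nl_idx)→3300, (E,merge)→4080, (F,merge)→4260, (E,hash)→5640, (E,nl)→36120 …(+1); best=2280 via (F,hash)
  {AF}: card=240; try (F,nl_idx)→720, (A,hash)→960, (A,nl_idx)→1080, (F,merge)→1440, (A,merge)→1500, (F,hash)→1800 …(+2); best=720 via (F,nl_idx)
  {AD}: card=2000; try (A,hash)→1120, (D,merge)→2280, (A,merge)→2420, (D,nl_idx)→2540, (D,hash)→3320, (A,nl_idx)→3400 …(+2); best=1120 via (A,hash)
  {BCE}: card=375000; try (E,hash)→12900, (E,merge)→40500, (C,hash)→85400, (E,nl)→755000, (C,merge)→1358650, (C,nl)→18756400; best=12900 via (E,hash)
  {BEF}: card=225000; try (B,hash)→12180, (B,merge)→17180, (F,hash)→83080, (B,nl)→452280, (F,nl_idx)→756400, (F,merge)→1357360 …(+1); best=12180 via (B,hash)
  {AEF}: card=1800; try (A,hash)→3900, (E,merge)→5880, (E,hash)→6360, (A,nl_idx)→9480, (A,merge)→12600, (A,nl)→56280 …(+1); best=3900 via (A,hash)
  {ADF}: card=8000; try (D,hash)→4160, (D,merge)→4680, (F,hash)→4800, (D,nl_idx)→10640, (F,nl_idx)→23120, (F,merge)→26080 …(+2); best=4160 via (D,hash)
  {BCEF}: card=1125000; try (C,hash)→241180, (F,hash)→389580, (F,nl_idx)→3762900, (C,merge)→4289430, (F,merge)→7513860, (F,nl)→45012900 …(+1); best=241180 via (C,hash)
  {ABEF}: card=450000; try (B,hash)→14700, (B,merge)→30500, (A,hash)→237900, (B,nl)→903900, (A,nl_idx)→1812180, (A,merge)→4287600 …(+1); best=14700 via (B,hash)
  {ADEF}: card=60000; try (D,hash)→8900, (E,hash)→17560, (D,merge)→27300, (D,nl_idx)→78300, (E,merge)→119160, (D,nl)→363900 …(+1); best=8900 via (D,hash)
  {ABCEF}: card=2250000; try (C,hash)→468700, (A,hash)→1366900, (C,merge)→9016950, (A,nl_idx)→9241180, (A,merge)→24991600, (A,nl)→67741180 …(+1); best=468700 via (C,hash)
  {ABDEF}: card=15000000; try (B,hash)→77900, (D,hash)→467900, (B,merge)→1033900, (D,merge)→9016500, (D,nl_idx)→18614700, (B,nl)→30008900 …(+1); best=77900 via (B,hash)
  {ABCDEF}: card=75000000; try (D,hash)→2721900, (C,hash)→15081900, (D,merge)→52220500, (D,nl_idx)→93468700, (C,merge)→375080150, (D,nl)→450468700 …(+1); best=2721900 via (D,hash)

cost=2721900; order=E,F,A,B,C,D; methods=hash,hash,hash,hash,hash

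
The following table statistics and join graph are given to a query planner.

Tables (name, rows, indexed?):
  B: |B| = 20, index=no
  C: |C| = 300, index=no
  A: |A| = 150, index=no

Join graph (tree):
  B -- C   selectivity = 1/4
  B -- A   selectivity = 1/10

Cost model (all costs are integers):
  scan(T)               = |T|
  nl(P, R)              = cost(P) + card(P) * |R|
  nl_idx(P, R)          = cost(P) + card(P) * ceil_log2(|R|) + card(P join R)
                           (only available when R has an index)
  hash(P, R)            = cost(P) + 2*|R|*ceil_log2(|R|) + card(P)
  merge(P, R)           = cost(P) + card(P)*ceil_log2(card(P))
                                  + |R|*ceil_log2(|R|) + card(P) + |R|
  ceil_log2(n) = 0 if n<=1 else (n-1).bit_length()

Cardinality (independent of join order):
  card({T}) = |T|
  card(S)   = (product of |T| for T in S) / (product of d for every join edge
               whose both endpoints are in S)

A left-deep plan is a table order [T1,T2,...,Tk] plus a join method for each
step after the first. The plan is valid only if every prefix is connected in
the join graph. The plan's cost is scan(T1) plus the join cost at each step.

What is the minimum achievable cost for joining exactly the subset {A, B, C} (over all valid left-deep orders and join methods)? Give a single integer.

4700

Selinger DP over subsets of {A,B,C}:
  {B}: scan cost=20, card=20
  {C}: scan cost=300, card=300
  {A}: scan cost=150, card=150
  {BC}: card=1500; try (B,hash)→800, (C,merge)→3140, (B,merge)→3420, (C,hash)→5440, (C,nl)→6020, (B,nl)→6300; best=800 via (B,hash)
  {AB}: card=300; try (B,hash)→500, (A,merge)→1490, (B,merge)→1620, (A,hash)→2440, (A,nl)→3020, (B,nl)→3150; best=500 via (B,hash)
  {ABC}: card=22500; try (A,hash)→4700, (C,hash)→6200, (C,merge)→6500, (A,merge)→20150, (C,nl)→90500, (A,nl)→225800; best=4700 via (A,hash)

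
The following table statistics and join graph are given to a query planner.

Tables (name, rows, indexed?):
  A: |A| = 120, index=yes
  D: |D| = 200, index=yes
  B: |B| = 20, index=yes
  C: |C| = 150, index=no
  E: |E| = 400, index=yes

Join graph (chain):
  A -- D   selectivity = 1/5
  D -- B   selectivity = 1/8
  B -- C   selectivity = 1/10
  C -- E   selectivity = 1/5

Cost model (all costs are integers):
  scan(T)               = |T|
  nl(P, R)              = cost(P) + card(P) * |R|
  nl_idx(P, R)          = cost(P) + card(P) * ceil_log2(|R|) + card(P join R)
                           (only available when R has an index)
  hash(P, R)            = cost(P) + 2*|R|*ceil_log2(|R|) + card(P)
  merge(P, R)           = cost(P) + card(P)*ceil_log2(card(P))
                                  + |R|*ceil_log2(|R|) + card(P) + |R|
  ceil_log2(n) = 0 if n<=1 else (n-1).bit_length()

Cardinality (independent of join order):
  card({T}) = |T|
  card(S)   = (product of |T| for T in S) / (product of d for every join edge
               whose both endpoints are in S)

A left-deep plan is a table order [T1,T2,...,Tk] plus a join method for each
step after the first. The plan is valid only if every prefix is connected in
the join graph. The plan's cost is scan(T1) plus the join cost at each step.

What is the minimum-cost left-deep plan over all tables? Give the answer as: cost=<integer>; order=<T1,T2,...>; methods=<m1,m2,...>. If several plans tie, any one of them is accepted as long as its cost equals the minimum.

cost=199880; order=D,B,C,A,E; methods=hash,hash,hash,hash

Selinger DP (subsets sized 1..n):
  {A}: scan cost=120, card=120
  {D}: scan cost=200, card=200
  {B}: scan cost=20, card=20
  {C}: scan cost=150, card=150
  {E}: scan cost=400, card=400
  {AD}: card=4800; try (A,hash)→2080, (D,merge)→2880, (A,merge)→2960, (D,hash)→3440, (D,nl_idx)→5880, (A,nl_idx)→6400 …(+2); best=2080 via (A,hash)
  {BD}: card=500; try (B,hash)→600, (D,nl_idx)→680, (B,nl_idx)→1700, (D,merge)→1940, (B,merge)→2120, (D,hash)→3240 …(+2); best=600 via (B,hash)
  {BC}: card=300; try (B,hash)→500, (B,nl_idx)→1200, (C,merge)→1490, (B,merge)→1620, (C,hash)→2440, (C,nl)→3020 …(+1); best=500 via (B,hash)
  {CE}: card=12000; try (C,hash)→3200, (E,merge)→5500, (C,merge)→5750, (E,hash)→7500, (E,nl_idx)→13500, (E,nl)→60150 …(+1); best=3200 via (C,hash)
  {ABD}: card=12000; try (A,hash)→2780, (A,merge)→6560, (B,hash)→7080, (A,nl_idx)→16100, (B,nl_idx)→38080, (A,nl)→60600 …(+2); best=2780 via (A,hash)
  {BCD}: card=7500; try (C,hash)→3500, (D,hash)→4000, (D,merge)→5300, (C,merge)→6950, (D,nl_idx)→10400, (D,nl)→60500 …(+1); best=3500 via (C,hash)
  {BCE}: card=24000; try (E,merge)→7500, (E,hash)→8000, (B,hash)→15400, (E,nl_idx)→27200, (B,nl_idx)→87200, (E,nl)→120500 …(+2); best=7500 via (E,merge)
  {ABCD}: card=180000; try (A,hash)→12680, (C,hash)→17180, (A,merge)→109460, (C,merge)→184130, (A,nl_idx)→236000, (A,nl)→903500 …(+1); best=12680 via (A,hash)
  {BCDE}: card=600000; try (E,hash)→18200, (D,hash)→34700, (E,merge)→112500, (D,merge)→393300, (E,nl_idx)→671000, (D,nl_idx)→799500 …(+2); best=18200 via (E,hash)
  {ABCDE}: card=14400000; try (E,hash)→199880, (A,hash)→619880, (E,merge)→3436680, (A,merge)→12619160, (E,nl_idx)→16032680, (A,nl_idx)→18618200 …(+2); best=199880 via (E,hash)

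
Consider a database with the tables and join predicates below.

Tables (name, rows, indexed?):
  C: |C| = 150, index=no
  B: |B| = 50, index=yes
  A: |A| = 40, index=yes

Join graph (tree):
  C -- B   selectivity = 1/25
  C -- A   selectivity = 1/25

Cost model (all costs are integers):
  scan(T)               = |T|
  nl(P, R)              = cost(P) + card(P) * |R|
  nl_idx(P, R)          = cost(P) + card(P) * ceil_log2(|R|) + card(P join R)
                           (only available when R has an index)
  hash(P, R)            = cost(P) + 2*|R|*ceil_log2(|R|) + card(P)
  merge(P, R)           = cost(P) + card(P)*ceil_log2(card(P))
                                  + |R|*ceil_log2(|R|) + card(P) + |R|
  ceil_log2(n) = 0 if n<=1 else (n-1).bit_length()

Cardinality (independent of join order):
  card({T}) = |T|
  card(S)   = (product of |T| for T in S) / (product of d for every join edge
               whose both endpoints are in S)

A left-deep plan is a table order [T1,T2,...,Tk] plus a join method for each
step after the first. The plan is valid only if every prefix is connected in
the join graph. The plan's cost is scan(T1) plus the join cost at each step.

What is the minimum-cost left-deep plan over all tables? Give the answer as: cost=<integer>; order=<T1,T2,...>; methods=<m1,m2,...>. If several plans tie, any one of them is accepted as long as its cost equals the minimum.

Selinger DP (subsets sized 1..n):
  {C}: scan cost=150, card=150
  {B}: scan cost=50, card=50
  {A}: scan cost=40, card=40
  {BC}: card=300; try (B,hash)→900, (B,nl_idx)→1350, (C,merge)→1750, (B,merge)→1850, (C,hash)→2500, (C,nl)→7550 …(+1); best=900 via (B,hash)
  {AC}: card=240; try (A,hash)→780, (A,nl_idx)→1290, (C,merge)→1670, (A,merge)→1780, (C,hash)→2480, (C,nl)→6040 …(+1); best=780 via (A,hash)
  {ABC}: card=480; try (B,hash)→1620, (A,hash)→1680, (B,nl_idx)→2700, (A,nl_idx)→3180, (B,merge)→3290, (A,merge)→4180 …(+2); best=1620 via (B,hash)

cost=1620; order=C,A,B; methods=hash,hash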